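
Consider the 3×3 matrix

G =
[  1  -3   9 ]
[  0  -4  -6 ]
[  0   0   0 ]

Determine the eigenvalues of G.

-4, 0, 1

G is upper triangular, so its eigenvalues are the diagonal entries.
Diagonal: 1, -4, 0.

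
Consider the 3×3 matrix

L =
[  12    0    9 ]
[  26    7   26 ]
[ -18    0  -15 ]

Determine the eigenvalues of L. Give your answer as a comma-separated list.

Set up det(sI - L) = 0.
Cofactor expansion gives p(s) = s^3 - 4s^2 - 39s + 126.
Try s = 7: p(7) = 0, so 7 is a root.
Factor out (s - 7): p(s) = (s - 7)·(s^2 + 3s - 18).
The quadratic factors as (s + 6)·(s - 3).
Eigenvalues: -6, 3, 7.

-6, 3, 7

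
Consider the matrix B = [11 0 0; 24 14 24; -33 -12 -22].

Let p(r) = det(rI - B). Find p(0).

220

p(0) = det(0·I − B) = det(−B) = (−1)^3·det(B).
det(B) = -220, so p(0) = 220.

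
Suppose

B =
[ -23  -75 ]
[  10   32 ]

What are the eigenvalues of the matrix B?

det(B - rI) = (-23 - r)(32 - r) - (-75)·(10) = r^2 - 9r + 14.
This factors as (r - 2)·(r - 7) = 0.
Eigenvalues: 2, 7.

2, 7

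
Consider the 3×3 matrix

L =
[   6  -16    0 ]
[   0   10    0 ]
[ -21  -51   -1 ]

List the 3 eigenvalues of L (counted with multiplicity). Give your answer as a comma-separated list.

-1, 6, 10

Set up det(rI - L) = 0.
Expanding along the first row, p(r) = r^3 - 15r^2 + 44r + 60.
Try r = -1: p(-1) = 0, so -1 is a root.
Factor out (r + 1): p(r) = (r + 1)·(r^2 - 16r + 60).
The quadratic factors as (r - 6)·(r - 10).
Eigenvalues: -1, 6, 10.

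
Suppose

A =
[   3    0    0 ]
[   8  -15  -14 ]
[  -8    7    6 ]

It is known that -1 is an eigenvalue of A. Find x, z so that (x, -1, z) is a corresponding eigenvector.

We need (A + 1I)v = 0.
A + 1I = [[4, 0, 0], [8, -14, -14], [-8, 7, 7]].
Row 1: (4)·x + (0)·-1 + (0)·z = 0
Row 2: (8)·x + (-14)·-1 + (-14)·z = 0
Row 3: (-8)·x + (7)·-1 + (7)·z = 0
Solving gives x = 0, z = 1.
Check: A·(0, -1, 1) = (0, 1, -1) = -1·(0, -1, 1).

0, 1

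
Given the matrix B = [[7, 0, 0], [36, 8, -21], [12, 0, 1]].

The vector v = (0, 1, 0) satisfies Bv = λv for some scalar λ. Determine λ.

8

Compute Bv: B·(0, 1, 0) = (0, 8, 0).
Since Bv = λv, compare component 2: 8 = λ·1, so λ = 8.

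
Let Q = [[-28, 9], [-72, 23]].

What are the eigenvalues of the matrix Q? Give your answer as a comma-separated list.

-4, -1

det(Q - sI) = (-28 - s)(23 - s) - (9)·(-72) = s^2 + 5s + 4.
This factors as (s + 4)·(s + 1) = 0.
Eigenvalues: -4, -1.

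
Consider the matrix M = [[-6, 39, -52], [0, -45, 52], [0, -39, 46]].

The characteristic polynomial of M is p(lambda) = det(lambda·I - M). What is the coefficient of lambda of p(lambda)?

p(lambda) = lambda^3 + 5·lambda^2 - 48·lambda - 252.
The coefficient of lambda is -48.

-48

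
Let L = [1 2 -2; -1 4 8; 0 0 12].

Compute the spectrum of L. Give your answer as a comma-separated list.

Compute the characteristic polynomial p(t) = det(tI - L).
Cofactor expansion gives p(t) = t^3 - 17t^2 + 66t - 72.
Since p(3) = 0, t = 3 is a root.
Factor out (t - 3): p(t) = (t - 3)·(t^2 - 14t + 24).
The quadratic factors as (t - 2)·(t - 12).
Eigenvalues: 2, 3, 12.

2, 3, 12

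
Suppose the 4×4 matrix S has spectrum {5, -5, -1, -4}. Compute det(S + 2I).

42

If S has eigenvalues 5, -5, -1, -4, then S + 2I has eigenvalues 7, -3, 1, -2.
det(S + 2I) = (7) · (-3) · (1) · (-2) = 42.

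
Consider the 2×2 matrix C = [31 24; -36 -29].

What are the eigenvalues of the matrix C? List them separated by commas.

-5, 7

det(C - sI) = (31 - s)(-29 - s) - (24)·(-36) = s^2 - 2s - 35.
This factors as (s + 5)·(s - 7) = 0.
Eigenvalues: -5, 7.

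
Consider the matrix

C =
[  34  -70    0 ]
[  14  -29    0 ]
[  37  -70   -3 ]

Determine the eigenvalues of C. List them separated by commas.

-3, -1, 6

The characteristic polynomial is p(λ) = det(λI - C).
Cofactor expansion gives p(λ) = λ^3 - 2λ^2 - 21λ - 18.
Rational-root test: λ = -1 gives p(-1) = 0.
Dividing by (λ + 1) leaves λ^2 - 3λ - 18.
The quadratic factors as (λ + 3)·(λ - 6).
Eigenvalues: -3, -1, 6.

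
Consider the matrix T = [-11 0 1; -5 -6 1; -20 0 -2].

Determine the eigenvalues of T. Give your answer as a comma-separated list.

Compute the characteristic polynomial p(μ) = det(μI - T).
Cofactor expansion gives p(μ) = μ^3 + 19μ^2 + 120μ + 252.
Since p(-7) = 0, μ = -7 is a root.
Factor out (μ + 7): p(μ) = (μ + 7)·(μ^2 + 12μ + 36).
The quadratic factor is (μ + 6)^2.
Eigenvalues: -7, -6, -6.

-7, -6, -6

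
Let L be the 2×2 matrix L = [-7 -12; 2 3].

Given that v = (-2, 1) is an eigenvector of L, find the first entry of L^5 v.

First find the eigenvalue: Lv = (2, -1) = -1·(-2, 1), so λ = -1.
Then L^5 v = λ^5·v = (-1)^5·(-2, 1) = -1·(-2, 1) = (2, -1).

2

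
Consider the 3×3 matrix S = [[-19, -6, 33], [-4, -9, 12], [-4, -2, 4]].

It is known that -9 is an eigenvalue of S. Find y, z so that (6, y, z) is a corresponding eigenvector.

We need (S + 9I)v = 0.
S + 9I = [[-10, -6, 33], [-4, 0, 12], [-4, -2, 13]].
Row 1: (-10)·6 + (-6)·y + (33)·z = 0
Row 2: (-4)·6 + (0)·y + (12)·z = 0
Row 3: (-4)·6 + (-2)·y + (13)·z = 0
Solving gives y = 1, z = 2.
Check: S·(6, 1, 2) = (-54, -9, -18) = -9·(6, 1, 2).

1, 2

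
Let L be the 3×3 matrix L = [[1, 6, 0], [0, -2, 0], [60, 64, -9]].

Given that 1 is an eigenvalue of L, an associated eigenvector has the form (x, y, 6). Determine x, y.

We need (L - 1I)v = 0.
L - 1I = [[0, 6, 0], [0, -3, 0], [60, 64, -10]].
Row 1: (0)·x + (6)·y + (0)·6 = 0
Row 2: (0)·x + (-3)·y + (0)·6 = 0
Row 3: (60)·x + (64)·y + (-10)·6 = 0
Solving gives x = 1, y = 0.
Check: L·(1, 0, 6) = (1, 0, 6) = 1·(1, 0, 6).

1, 0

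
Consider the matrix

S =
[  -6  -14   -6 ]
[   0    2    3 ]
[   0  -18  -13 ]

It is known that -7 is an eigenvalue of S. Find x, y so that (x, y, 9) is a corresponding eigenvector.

We need (S + 7I)v = 0.
S + 7I = [[1, -14, -6], [0, 9, 3], [0, -18, -6]].
Row 1: (1)·x + (-14)·y + (-6)·9 = 0
Row 2: (0)·x + (9)·y + (3)·9 = 0
Row 3: (0)·x + (-18)·y + (-6)·9 = 0
Solving gives x = 12, y = -3.
Check: S·(12, -3, 9) = (-84, 21, -63) = -7·(12, -3, 9).

12, -3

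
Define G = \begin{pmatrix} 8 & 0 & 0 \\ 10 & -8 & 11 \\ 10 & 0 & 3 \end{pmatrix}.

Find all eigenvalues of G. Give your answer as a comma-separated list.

Compute the characteristic polynomial p(r) = det(rI - G).
Cofactor expansion gives p(r) = r^3 - 3r^2 - 64r + 192.
Since p(-8) = 0, r = -8 is a root.
Dividing by (r + 8) leaves r^2 - 11r + 24.
The quadratic factors as (r - 3)·(r - 8).
Eigenvalues: -8, 3, 8.

-8, 3, 8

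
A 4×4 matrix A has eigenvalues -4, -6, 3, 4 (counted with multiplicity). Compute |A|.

288

det(A) is the product of the eigenvalues: (-4) · (-6) · (3) · (4) = 288.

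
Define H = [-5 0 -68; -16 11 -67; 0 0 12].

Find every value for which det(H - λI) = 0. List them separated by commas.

Compute the characteristic polynomial p(λ) = det(λI - H).
Expanding along the first row, p(λ) = λ^3 - 18λ^2 + 17λ + 660.
Rational-root test: λ = -5 gives p(-5) = 0.
Factor out (λ + 5): p(λ) = (λ + 5)·(λ^2 - 23λ + 132).
The quadratic factors as (λ - 11)·(λ - 12).
Eigenvalues: -5, 11, 12.

-5, 11, 12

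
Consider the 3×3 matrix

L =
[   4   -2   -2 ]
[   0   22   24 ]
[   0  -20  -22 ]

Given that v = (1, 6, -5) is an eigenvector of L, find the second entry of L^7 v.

First find the eigenvalue: Lv = (2, 12, -10) = 2·(1, 6, -5), so λ = 2.
Then L^7 v = λ^7·v = 2^7·(1, 6, -5) = 128·(1, 6, -5) = (128, 768, -640).

768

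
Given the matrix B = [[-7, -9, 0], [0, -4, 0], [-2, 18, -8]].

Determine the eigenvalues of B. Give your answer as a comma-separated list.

-8, -7, -4

Set up det(μI - B) = 0.
Cofactor expansion gives p(μ) = μ^3 + 19μ^2 + 116μ + 224.
Since p(-7) = 0, μ = -7 is a root.
Dividing by (μ + 7) leaves μ^2 + 12μ + 32.
The quadratic factors as (μ + 8)·(μ + 4).
Eigenvalues: -8, -7, -4.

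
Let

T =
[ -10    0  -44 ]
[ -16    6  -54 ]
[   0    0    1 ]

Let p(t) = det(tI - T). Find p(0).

60

p(0) = det(0·I − T) = det(−T) = (−1)^3·det(T).
det(T) = -60, so p(0) = 60.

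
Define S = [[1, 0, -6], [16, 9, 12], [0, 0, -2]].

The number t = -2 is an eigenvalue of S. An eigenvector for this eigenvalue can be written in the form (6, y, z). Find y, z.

We need (S + 2I)v = 0.
S + 2I = [[3, 0, -6], [16, 11, 12], [0, 0, 0]].
Row 1: (3)·6 + (0)·y + (-6)·z = 0
Row 2: (16)·6 + (11)·y + (12)·z = 0
Row 3: (0)·6 + (0)·y + (0)·z = 0
Solving gives y = -12, z = 3.
Check: S·(6, -12, 3) = (-12, 24, -6) = -2·(6, -12, 3).

-12, 3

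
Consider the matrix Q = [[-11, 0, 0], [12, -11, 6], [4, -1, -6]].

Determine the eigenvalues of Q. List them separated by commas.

Compute the characteristic polynomial p(μ) = det(μI - Q).
Expanding along the first row, p(μ) = μ^3 + 28μ^2 + 259μ + 792.
Rational-root test: μ = -9 gives p(-9) = 0.
Dividing by (μ + 9) leaves μ^2 + 19μ + 88.
The quadratic factors as (μ + 11)·(μ + 8).
Eigenvalues: -11, -9, -8.

-11, -9, -8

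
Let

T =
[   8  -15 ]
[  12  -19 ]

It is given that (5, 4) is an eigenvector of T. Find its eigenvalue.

Compute Tv: T·(5, 4) = (-20, -16).
Since Tv = λv, compare component 1: -20 = λ·5, so λ = -4.

-4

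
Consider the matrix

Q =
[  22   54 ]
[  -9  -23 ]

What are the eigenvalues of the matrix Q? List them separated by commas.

det(Q - lambda·I) = (22 - lambda)(-23 - lambda) - (54)·(-9) = lambda^2 + lambda - 20.
This factors as (lambda + 5)·(lambda - 4) = 0.
Eigenvalues: -5, 4.

-5, 4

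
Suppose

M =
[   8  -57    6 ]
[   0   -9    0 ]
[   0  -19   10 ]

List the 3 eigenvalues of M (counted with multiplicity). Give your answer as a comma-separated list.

-9, 8, 10

Compute the characteristic polynomial p(lambda) = det(lambda·I - M).
Expanding the 3×3 determinant: p(lambda) = lambda^3 - 9·lambda^2 - 82·lambda + 720.
Try lambda = -9: p(-9) = 0, so -9 is a root.
Factor out (lambda + 9): p(lambda) = (lambda + 9)·(lambda^2 - 18·lambda + 80).
The quadratic factors as (lambda - 8)·(lambda - 10).
Eigenvalues: -9, 8, 10.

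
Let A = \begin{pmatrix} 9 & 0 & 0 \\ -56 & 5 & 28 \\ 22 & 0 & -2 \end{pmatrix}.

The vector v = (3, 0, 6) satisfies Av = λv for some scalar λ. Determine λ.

9

Compute Av: A·(3, 0, 6) = (27, 0, 54).
Since Av = λv, compare component 1: 27 = λ·3, so λ = 9.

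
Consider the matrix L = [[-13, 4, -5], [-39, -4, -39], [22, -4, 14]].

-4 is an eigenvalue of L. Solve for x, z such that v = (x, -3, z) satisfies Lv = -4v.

-3, 3

We need (L + 4I)v = 0.
L + 4I = [[-9, 4, -5], [-39, 0, -39], [22, -4, 18]].
Row 1: (-9)·x + (4)·-3 + (-5)·z = 0
Row 2: (-39)·x + (0)·-3 + (-39)·z = 0
Row 3: (22)·x + (-4)·-3 + (18)·z = 0
Solving gives x = -3, z = 3.
Check: L·(-3, -3, 3) = (12, 12, -12) = -4·(-3, -3, 3).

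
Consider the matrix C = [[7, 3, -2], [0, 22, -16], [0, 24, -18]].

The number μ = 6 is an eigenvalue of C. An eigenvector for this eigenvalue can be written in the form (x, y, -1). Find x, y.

1, -1

We need (C - 6I)v = 0.
C - 6I = [[1, 3, -2], [0, 16, -16], [0, 24, -24]].
Row 1: (1)·x + (3)·y + (-2)·-1 = 0
Row 2: (0)·x + (16)·y + (-16)·-1 = 0
Row 3: (0)·x + (24)·y + (-24)·-1 = 0
Solving gives x = 1, y = -1.
Check: C·(1, -1, -1) = (6, -6, -6) = 6·(1, -1, -1).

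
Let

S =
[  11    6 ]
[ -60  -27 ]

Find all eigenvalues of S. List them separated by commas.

-9, -7

det(S - sI) = (11 - s)(-27 - s) - (6)·(-60) = s^2 + 16s + 63.
This factors as (s + 9)·(s + 7) = 0.
Eigenvalues: -9, -7.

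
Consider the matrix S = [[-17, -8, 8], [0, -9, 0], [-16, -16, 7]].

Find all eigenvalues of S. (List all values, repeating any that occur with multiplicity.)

The characteristic polynomial is p(lambda) = det(lambda·I - S).
Expanding the 3×3 determinant: p(lambda) = lambda^3 + 19·lambda^2 + 99·lambda + 81.
Try lambda = -9: p(-9) = 0, so -9 is a root.
Dividing by (lambda + 9) leaves lambda^2 + 10·lambda + 9.
The quadratic factors as (lambda + 9)·(lambda + 1).
Eigenvalues: -9, -9, -1.

-9, -9, -1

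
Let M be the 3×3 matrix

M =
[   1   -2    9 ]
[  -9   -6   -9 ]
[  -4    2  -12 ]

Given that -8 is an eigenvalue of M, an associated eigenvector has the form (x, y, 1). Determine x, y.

-1, 0

We need (M + 8I)v = 0.
M + 8I = [[9, -2, 9], [-9, 2, -9], [-4, 2, -4]].
Row 1: (9)·x + (-2)·y + (9)·1 = 0
Row 2: (-9)·x + (2)·y + (-9)·1 = 0
Row 3: (-4)·x + (2)·y + (-4)·1 = 0
Solving gives x = -1, y = 0.
Check: M·(-1, 0, 1) = (8, 0, -8) = -8·(-1, 0, 1).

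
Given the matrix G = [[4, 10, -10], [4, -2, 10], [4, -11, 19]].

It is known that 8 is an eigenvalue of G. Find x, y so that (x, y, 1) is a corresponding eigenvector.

We need (G - 8I)v = 0.
G - 8I = [[-4, 10, -10], [4, -10, 10], [4, -11, 11]].
Row 1: (-4)·x + (10)·y + (-10)·1 = 0
Row 2: (4)·x + (-10)·y + (10)·1 = 0
Row 3: (4)·x + (-11)·y + (11)·1 = 0
Solving gives x = 0, y = 1.
Check: G·(0, 1, 1) = (0, 8, 8) = 8·(0, 1, 1).

0, 1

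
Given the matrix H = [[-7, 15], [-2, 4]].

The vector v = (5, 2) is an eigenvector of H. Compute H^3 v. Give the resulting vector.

First find the eigenvalue: Hv = (-5, -2) = -1·(5, 2), so λ = -1.
Then H^3 v = λ^3·v = (-1)^3·(5, 2) = -1·(5, 2) = (-5, -2).

(-5, -2)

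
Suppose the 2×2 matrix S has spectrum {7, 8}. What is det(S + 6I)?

182

If S has eigenvalues 7, 8, then S + 6I has eigenvalues 13, 14.
det(S + 6I) = (13) · (14) = 182.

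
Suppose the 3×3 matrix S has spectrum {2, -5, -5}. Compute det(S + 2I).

36

If S has eigenvalues 2, -5, -5, then S + 2I has eigenvalues 4, -3, -3.
det(S + 2I) = (4) · (-3) · (-3) = 36.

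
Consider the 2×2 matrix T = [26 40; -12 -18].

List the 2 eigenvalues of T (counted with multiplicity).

det(T - tI) = (26 - t)(-18 - t) - (40)·(-12) = t^2 - 8t + 12.
This factors as (t - 2)·(t - 6) = 0.
Eigenvalues: 2, 6.

2, 6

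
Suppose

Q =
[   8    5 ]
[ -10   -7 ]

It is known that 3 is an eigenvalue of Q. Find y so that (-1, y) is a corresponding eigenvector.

We need (Q - 3I)v = 0.
Q - 3I = [[5, 5], [-10, -10]].
Row 1: (5)·-1 + (5)·y = 0
Row 2: (-10)·-1 + (-10)·y = 0
Solving gives y = 1.
Check: Q·(-1, 1) = (-3, 3) = 3·(-1, 1).

1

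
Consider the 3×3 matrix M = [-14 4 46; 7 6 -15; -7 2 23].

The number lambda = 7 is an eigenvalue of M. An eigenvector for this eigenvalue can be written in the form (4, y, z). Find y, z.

We need (M - 7I)v = 0.
M - 7I = [[-21, 4, 46], [7, -1, -15], [-7, 2, 16]].
Row 1: (-21)·4 + (4)·y + (46)·z = 0
Row 2: (7)·4 + (-1)·y + (-15)·z = 0
Row 3: (-7)·4 + (2)·y + (16)·z = 0
Solving gives y = -2, z = 2.
Check: M·(4, -2, 2) = (28, -14, 14) = 7·(4, -2, 2).

-2, 2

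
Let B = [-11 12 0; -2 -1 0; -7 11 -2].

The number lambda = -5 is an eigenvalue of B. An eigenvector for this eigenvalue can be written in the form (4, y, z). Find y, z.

2, 2

We need (B + 5I)v = 0.
B + 5I = [[-6, 12, 0], [-2, 4, 0], [-7, 11, 3]].
Row 1: (-6)·4 + (12)·y + (0)·z = 0
Row 2: (-2)·4 + (4)·y + (0)·z = 0
Row 3: (-7)·4 + (11)·y + (3)·z = 0
Solving gives y = 2, z = 2.
Check: B·(4, 2, 2) = (-20, -10, -10) = -5·(4, 2, 2).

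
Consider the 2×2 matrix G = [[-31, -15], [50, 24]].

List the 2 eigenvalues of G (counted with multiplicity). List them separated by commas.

-6, -1

det(G - λI) = (-31 - λ)(24 - λ) - (-15)·(50) = λ^2 + 7λ + 6.
This factors as (λ + 6)·(λ + 1) = 0.
Eigenvalues: -6, -1.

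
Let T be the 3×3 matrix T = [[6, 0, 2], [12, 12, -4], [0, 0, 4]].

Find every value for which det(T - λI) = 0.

4, 6, 12

The characteristic polynomial is p(s) = det(sI - T).
Cofactor expansion gives p(s) = s^3 - 22s^2 + 144s - 288.
Since p(4) = 0, s = 4 is a root.
Factor out (s - 4): p(s) = (s - 4)·(s^2 - 18s + 72).
The quadratic factors as (s - 6)·(s - 12).
Eigenvalues: 4, 6, 12.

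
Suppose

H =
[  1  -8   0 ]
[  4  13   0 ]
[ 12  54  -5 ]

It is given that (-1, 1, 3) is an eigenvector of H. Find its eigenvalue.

Compute Hv: H·(-1, 1, 3) = (-9, 9, 27).
Since Hv = λv, compare component 1: -9 = λ·-1, so λ = 9.

9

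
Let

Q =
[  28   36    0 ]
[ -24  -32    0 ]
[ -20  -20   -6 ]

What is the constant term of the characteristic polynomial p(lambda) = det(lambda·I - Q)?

p(0) = det(0·I − Q) = det(−Q) = (−1)^3·det(Q).
det(Q) = 192, so p(0) = -192.

-192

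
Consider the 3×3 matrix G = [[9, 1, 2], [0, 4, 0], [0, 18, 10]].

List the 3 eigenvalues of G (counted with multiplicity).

4, 9, 10

Compute the characteristic polynomial p(λ) = det(λI - G).
Expanding the 3×3 determinant: p(λ) = λ^3 - 23λ^2 + 166λ - 360.
Since p(4) = 0, λ = 4 is a root.
Factor out (λ - 4): p(λ) = (λ - 4)·(λ^2 - 19λ + 90).
The quadratic factors as (λ - 9)·(λ - 10).
Eigenvalues: 4, 9, 10.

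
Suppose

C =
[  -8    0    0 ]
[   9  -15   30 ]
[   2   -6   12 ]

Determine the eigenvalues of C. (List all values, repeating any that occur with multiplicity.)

The characteristic polynomial is p(r) = det(rI - C).
Cofactor expansion gives p(r) = r^3 + 11r^2 + 24r.
Since p(-3) = 0, r = -3 is a root.
Factor out (r + 3): p(r) = (r + 3)·(r^2 + 8r).
The quadratic factors as (r + 8)·r.
Eigenvalues: -8, -3, 0.

-8, -3, 0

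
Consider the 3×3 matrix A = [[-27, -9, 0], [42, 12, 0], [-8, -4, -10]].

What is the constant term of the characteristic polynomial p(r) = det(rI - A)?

540

p(0) = det(0·I − A) = det(−A) = (−1)^3·det(A).
det(A) = -540, so p(0) = 540.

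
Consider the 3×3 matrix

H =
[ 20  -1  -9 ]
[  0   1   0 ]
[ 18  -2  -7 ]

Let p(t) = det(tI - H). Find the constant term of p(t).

p(t) = t^3 - 14t^2 + 35t - 22.
The constant term is -22.

-22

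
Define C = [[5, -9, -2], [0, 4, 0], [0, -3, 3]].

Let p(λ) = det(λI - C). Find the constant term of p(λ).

p(λ) = λ^3 - 12λ^2 + 47λ - 60.
The constant term is -60.

-60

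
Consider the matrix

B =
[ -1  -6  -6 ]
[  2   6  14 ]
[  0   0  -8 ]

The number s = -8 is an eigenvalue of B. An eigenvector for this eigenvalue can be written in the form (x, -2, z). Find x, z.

0, 2

We need (B + 8I)v = 0.
B + 8I = [[7, -6, -6], [2, 14, 14], [0, 0, 0]].
Row 1: (7)·x + (-6)·-2 + (-6)·z = 0
Row 2: (2)·x + (14)·-2 + (14)·z = 0
Row 3: (0)·x + (0)·-2 + (0)·z = 0
Solving gives x = 0, z = 2.
Check: B·(0, -2, 2) = (0, 16, -16) = -8·(0, -2, 2).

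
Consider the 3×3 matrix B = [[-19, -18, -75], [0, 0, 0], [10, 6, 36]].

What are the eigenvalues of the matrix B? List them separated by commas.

0, 6, 11

The characteristic polynomial is p(s) = det(sI - B).
Expanding the 3×3 determinant: p(s) = s^3 - 17s^2 + 66s.
Rational-root test: s = 0 gives p(0) = 0.
Dividing by s leaves s^2 - 17s + 66.
The quadratic factors as (s - 6)·(s - 11).
Eigenvalues: 0, 6, 11.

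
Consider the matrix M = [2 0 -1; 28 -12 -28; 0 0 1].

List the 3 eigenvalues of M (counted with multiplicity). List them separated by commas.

The characteristic polynomial is p(μ) = det(μI - M).
Expanding the 3×3 determinant: p(μ) = μ^3 + 9μ^2 - 34μ + 24.
Rational-root test: μ = 2 gives p(2) = 0.
Factor out (μ - 2): p(μ) = (μ - 2)·(μ^2 + 11μ - 12).
The quadratic factors as (μ + 12)·(μ - 1).
Eigenvalues: -12, 1, 2.

-12, 1, 2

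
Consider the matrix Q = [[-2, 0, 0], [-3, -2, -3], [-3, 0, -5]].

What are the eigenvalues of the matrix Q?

-5, -2, -2

Compute the characteristic polynomial p(s) = det(sI - Q).
Cofactor expansion gives p(s) = s^3 + 9s^2 + 24s + 20.
Rational-root test: s = -2 gives p(-2) = 0.
Factor out (s + 2): p(s) = (s + 2)·(s^2 + 7s + 10).
The quadratic factors as (s + 5)·(s + 2).
Eigenvalues: -5, -2, -2.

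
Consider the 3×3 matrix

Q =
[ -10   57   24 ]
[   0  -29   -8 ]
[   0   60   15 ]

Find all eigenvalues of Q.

-10, -9, -5

Compute the characteristic polynomial p(s) = det(sI - Q).
Cofactor expansion gives p(s) = s^3 + 24s^2 + 185s + 450.
Since p(-5) = 0, s = -5 is a root.
Factor out (s + 5): p(s) = (s + 5)·(s^2 + 19s + 90).
The quadratic factors as (s + 10)·(s + 9).
Eigenvalues: -10, -9, -5.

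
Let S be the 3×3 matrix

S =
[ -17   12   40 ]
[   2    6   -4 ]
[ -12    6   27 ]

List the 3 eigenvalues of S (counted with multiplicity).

3, 6, 7

The characteristic polynomial is p(r) = det(rI - S).
Expanding along the first row, p(r) = r^3 - 16r^2 + 81r - 126.
Try r = 3: p(3) = 0, so 3 is a root.
Dividing by (r - 3) leaves r^2 - 13r + 42.
The quadratic factors as (r - 6)·(r - 7).
Eigenvalues: 3, 6, 7.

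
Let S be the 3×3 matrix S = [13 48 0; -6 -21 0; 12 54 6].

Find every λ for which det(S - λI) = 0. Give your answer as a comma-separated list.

The characteristic polynomial is p(t) = det(tI - S).
Expanding the 3×3 determinant: p(t) = t^3 + 2t^2 - 33t - 90.
Try t = -3: p(-3) = 0, so -3 is a root.
Factor out (t + 3): p(t) = (t + 3)·(t^2 - t - 30).
The quadratic factors as (t + 5)·(t - 6).
Eigenvalues: -5, -3, 6.

-5, -3, 6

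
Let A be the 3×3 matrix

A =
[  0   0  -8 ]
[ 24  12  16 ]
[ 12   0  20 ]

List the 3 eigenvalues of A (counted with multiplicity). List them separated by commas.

The characteristic polynomial is p(λ) = det(λI - A).
Expanding the 3×3 determinant: p(λ) = λ^3 - 32λ^2 + 336λ - 1152.
Since p(8) = 0, λ = 8 is a root.
Factor out (λ - 8): p(λ) = (λ - 8)·(λ^2 - 24λ + 144).
The quadratic factor is (λ - 12)^2.
Eigenvalues: 8, 12, 12.

8, 12, 12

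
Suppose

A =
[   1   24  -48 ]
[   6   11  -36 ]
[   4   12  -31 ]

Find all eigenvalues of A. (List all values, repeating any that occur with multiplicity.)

Set up det(sI - A) = 0.
Expanding along the first row, p(s) = s^3 + 19s^2 + 119s + 245.
Try s = -7: p(-7) = 0, so -7 is a root.
Dividing by (s + 7) leaves s^2 + 12s + 35.
The quadratic factors as (s + 7)·(s + 5).
Eigenvalues: -7, -7, -5.

-7, -7, -5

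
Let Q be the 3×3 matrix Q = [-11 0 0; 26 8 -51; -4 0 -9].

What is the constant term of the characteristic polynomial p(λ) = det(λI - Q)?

-792

p(0) = det(0·I − Q) = det(−Q) = (−1)^3·det(Q).
det(Q) = 792, so p(0) = -792.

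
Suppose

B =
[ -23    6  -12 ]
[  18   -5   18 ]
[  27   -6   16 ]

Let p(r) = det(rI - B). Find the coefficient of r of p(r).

p(r) = r^3 + 12r^2 - 9r - 220.
The coefficient of r is -9.

-9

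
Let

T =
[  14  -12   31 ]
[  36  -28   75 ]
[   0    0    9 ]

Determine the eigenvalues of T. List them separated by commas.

-10, -4, 9

The characteristic polynomial is p(lambda) = det(lambda·I - T).
Expanding along the first row, p(lambda) = lambda^3 + 5·lambda^2 - 86·lambda - 360.
Try lambda = -4: p(-4) = 0, so -4 is a root.
Dividing by (lambda + 4) leaves lambda^2 + lambda - 90.
The quadratic factors as (lambda + 10)·(lambda - 9).
Eigenvalues: -10, -4, 9.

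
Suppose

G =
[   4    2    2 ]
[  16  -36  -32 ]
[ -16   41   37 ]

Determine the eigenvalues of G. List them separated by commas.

-4, 4, 5

The characteristic polynomial is p(s) = det(sI - G).
Expanding along the first row, p(s) = s^3 - 5s^2 - 16s + 80.
Try s = 4: p(4) = 0, so 4 is a root.
Dividing by (s - 4) leaves s^2 - s - 20.
The quadratic factors as (s + 4)·(s - 5).
Eigenvalues: -4, 4, 5.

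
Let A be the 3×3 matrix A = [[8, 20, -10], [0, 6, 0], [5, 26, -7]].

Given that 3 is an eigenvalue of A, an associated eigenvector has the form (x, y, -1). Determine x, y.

-2, 0

We need (A - 3I)v = 0.
A - 3I = [[5, 20, -10], [0, 3, 0], [5, 26, -10]].
Row 1: (5)·x + (20)·y + (-10)·-1 = 0
Row 2: (0)·x + (3)·y + (0)·-1 = 0
Row 3: (5)·x + (26)·y + (-10)·-1 = 0
Solving gives x = -2, y = 0.
Check: A·(-2, 0, -1) = (-6, 0, -3) = 3·(-2, 0, -1).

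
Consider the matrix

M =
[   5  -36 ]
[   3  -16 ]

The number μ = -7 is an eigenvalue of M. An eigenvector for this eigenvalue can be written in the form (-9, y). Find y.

We need (M + 7I)v = 0.
M + 7I = [[12, -36], [3, -9]].
Row 1: (12)·-9 + (-36)·y = 0
Row 2: (3)·-9 + (-9)·y = 0
Solving gives y = -3.
Check: M·(-9, -3) = (63, 21) = -7·(-9, -3).

-3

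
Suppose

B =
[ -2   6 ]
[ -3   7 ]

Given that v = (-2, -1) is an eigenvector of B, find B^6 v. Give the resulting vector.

First find the eigenvalue: Bv = (-2, -1) = 1·(-2, -1), so λ = 1.
Then B^6 v = λ^6·v = 1^6·(-2, -1) = 1·(-2, -1) = (-2, -1).

(-2, -1)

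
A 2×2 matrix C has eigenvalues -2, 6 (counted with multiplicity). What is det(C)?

-12

det(C) is the product of the eigenvalues: (-2) · (6) = -12.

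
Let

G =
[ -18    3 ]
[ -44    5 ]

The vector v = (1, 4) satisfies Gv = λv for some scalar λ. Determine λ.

-6

Compute Gv: G·(1, 4) = (-6, -24).
Since Gv = λv, compare component 1: -6 = λ·1, so λ = -6.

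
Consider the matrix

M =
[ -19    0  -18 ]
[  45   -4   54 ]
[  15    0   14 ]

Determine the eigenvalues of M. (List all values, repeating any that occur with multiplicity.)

-4, -4, -1

Compute the characteristic polynomial p(μ) = det(μI - M).
Expanding the 3×3 determinant: p(μ) = μ^3 + 9μ^2 + 24μ + 16.
Since p(-4) = 0, μ = -4 is a root.
Factor out (μ + 4): p(μ) = (μ + 4)·(μ^2 + 5μ + 4).
The quadratic factors as (μ + 4)·(μ + 1).
Eigenvalues: -4, -4, -1.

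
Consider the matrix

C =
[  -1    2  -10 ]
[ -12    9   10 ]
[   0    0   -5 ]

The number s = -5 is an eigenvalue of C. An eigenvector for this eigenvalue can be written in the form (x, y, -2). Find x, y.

We need (C + 5I)v = 0.
C + 5I = [[4, 2, -10], [-12, 14, 10], [0, 0, 0]].
Row 1: (4)·x + (2)·y + (-10)·-2 = 0
Row 2: (-12)·x + (14)·y + (10)·-2 = 0
Row 3: (0)·x + (0)·y + (0)·-2 = 0
Solving gives x = -4, y = -2.
Check: C·(-4, -2, -2) = (20, 10, 10) = -5·(-4, -2, -2).

-4, -2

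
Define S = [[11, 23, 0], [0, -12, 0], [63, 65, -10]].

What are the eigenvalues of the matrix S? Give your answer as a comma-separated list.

The characteristic polynomial is p(t) = det(tI - S).
Expanding the 3×3 determinant: p(t) = t^3 + 11t^2 - 122t - 1320.
Rational-root test: t = 11 gives p(11) = 0.
Dividing by (t - 11) leaves t^2 + 22t + 120.
The quadratic factors as (t + 12)·(t + 10).
Eigenvalues: -12, -10, 11.

-12, -10, 11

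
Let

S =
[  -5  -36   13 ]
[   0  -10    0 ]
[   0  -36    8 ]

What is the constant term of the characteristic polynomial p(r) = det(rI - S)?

p(0) = det(0·I − S) = det(−S) = (−1)^3·det(S).
det(S) = 400, so p(0) = -400.

-400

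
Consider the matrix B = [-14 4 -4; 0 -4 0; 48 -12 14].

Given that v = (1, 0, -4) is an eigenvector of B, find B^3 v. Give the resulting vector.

First find the eigenvalue: Bv = (2, 0, -8) = 2·(1, 0, -4), so λ = 2.
Then B^3 v = λ^3·v = 2^3·(1, 0, -4) = 8·(1, 0, -4) = (8, 0, -32).

(8, 0, -32)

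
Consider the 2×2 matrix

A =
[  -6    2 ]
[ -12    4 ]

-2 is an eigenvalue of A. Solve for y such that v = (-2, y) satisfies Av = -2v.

We need (A + 2I)v = 0.
A + 2I = [[-4, 2], [-12, 6]].
Row 1: (-4)·-2 + (2)·y = 0
Row 2: (-12)·-2 + (6)·y = 0
Solving gives y = -4.
Check: A·(-2, -4) = (4, 8) = -2·(-2, -4).

-4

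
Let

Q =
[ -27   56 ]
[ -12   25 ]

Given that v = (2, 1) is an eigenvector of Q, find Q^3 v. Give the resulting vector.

First find the eigenvalue: Qv = (2, 1) = 1·(2, 1), so λ = 1.
Then Q^3 v = λ^3·v = 1^3·(2, 1) = 1·(2, 1) = (2, 1).

(2, 1)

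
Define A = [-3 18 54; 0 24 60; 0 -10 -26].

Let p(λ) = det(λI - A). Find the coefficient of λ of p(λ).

p(λ) = λ^3 + 5λ^2 - 18λ - 72.
The coefficient of λ is -18.

-18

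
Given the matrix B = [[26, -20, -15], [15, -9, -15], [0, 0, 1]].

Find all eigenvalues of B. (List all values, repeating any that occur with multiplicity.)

1, 6, 11

The characteristic polynomial is p(s) = det(sI - B).
Expanding along the first row, p(s) = s^3 - 18s^2 + 83s - 66.
Rational-root test: s = 1 gives p(1) = 0.
Factor out (s - 1): p(s) = (s - 1)·(s^2 - 17s + 66).
The quadratic factors as (s - 6)·(s - 11).
Eigenvalues: 1, 6, 11.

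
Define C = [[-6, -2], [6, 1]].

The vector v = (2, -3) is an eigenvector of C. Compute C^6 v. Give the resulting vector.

(1458, -2187)

First find the eigenvalue: Cv = (-6, 9) = -3·(2, -3), so λ = -3.
Then C^6 v = λ^6·v = (-3)^6·(2, -3) = 729·(2, -3) = (1458, -2187).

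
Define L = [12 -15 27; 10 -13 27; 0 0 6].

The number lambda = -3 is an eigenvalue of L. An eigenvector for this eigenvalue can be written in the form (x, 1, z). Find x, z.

1, 0

We need (L + 3I)v = 0.
L + 3I = [[15, -15, 27], [10, -10, 27], [0, 0, 9]].
Row 1: (15)·x + (-15)·1 + (27)·z = 0
Row 2: (10)·x + (-10)·1 + (27)·z = 0
Row 3: (0)·x + (0)·1 + (9)·z = 0
Solving gives x = 1, z = 0.
Check: L·(1, 1, 0) = (-3, -3, 0) = -3·(1, 1, 0).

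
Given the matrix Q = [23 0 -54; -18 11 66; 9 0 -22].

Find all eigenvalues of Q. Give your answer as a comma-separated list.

-4, 5, 11

Compute the characteristic polynomial p(μ) = det(μI - Q).
Expanding the 3×3 determinant: p(μ) = μ^3 - 12μ^2 - 9μ + 220.
Since p(11) = 0, μ = 11 is a root.
Dividing by (μ - 11) leaves μ^2 - μ - 20.
The quadratic factors as (μ + 4)·(μ - 5).
Eigenvalues: -4, 5, 11.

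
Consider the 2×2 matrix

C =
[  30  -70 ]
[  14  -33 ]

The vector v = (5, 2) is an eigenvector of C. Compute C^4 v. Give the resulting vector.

(80, 32)

First find the eigenvalue: Cv = (10, 4) = 2·(5, 2), so λ = 2.
Then C^4 v = λ^4·v = 2^4·(5, 2) = 16·(5, 2) = (80, 32).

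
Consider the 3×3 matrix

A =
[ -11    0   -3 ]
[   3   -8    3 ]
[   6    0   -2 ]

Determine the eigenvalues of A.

Compute the characteristic polynomial p(s) = det(sI - A).
Cofactor expansion gives p(s) = s^3 + 21s^2 + 144s + 320.
Try s = -5: p(-5) = 0, so -5 is a root.
Dividing by (s + 5) leaves s^2 + 16s + 64.
The quadratic factor is (s + 8)^2.
Eigenvalues: -8, -8, -5.

-8, -8, -5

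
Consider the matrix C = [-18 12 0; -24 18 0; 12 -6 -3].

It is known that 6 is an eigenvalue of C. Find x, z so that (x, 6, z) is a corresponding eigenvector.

3, 0

We need (C - 6I)v = 0.
C - 6I = [[-24, 12, 0], [-24, 12, 0], [12, -6, -9]].
Row 1: (-24)·x + (12)·6 + (0)·z = 0
Row 2: (-24)·x + (12)·6 + (0)·z = 0
Row 3: (12)·x + (-6)·6 + (-9)·z = 0
Solving gives x = 3, z = 0.
Check: C·(3, 6, 0) = (18, 36, 0) = 6·(3, 6, 0).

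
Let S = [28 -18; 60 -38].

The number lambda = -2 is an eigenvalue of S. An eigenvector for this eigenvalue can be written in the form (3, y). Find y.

We need (S + 2I)v = 0.
S + 2I = [[30, -18], [60, -36]].
Row 1: (30)·3 + (-18)·y = 0
Row 2: (60)·3 + (-36)·y = 0
Solving gives y = 5.
Check: S·(3, 5) = (-6, -10) = -2·(3, 5).

5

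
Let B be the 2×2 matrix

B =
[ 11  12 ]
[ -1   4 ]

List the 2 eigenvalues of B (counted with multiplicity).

7, 8

det(B - lambda·I) = (11 - lambda)(4 - lambda) - (12)·(-1) = lambda^2 - 15·lambda + 56.
This factors as (lambda - 7)·(lambda - 8) = 0.
Eigenvalues: 7, 8.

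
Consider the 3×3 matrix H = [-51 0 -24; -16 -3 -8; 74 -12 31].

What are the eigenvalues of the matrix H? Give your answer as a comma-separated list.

-11, -9, -3

Set up det(lambda·I - H) = 0.
Expanding along the first row, p(lambda) = lambda^3 + 23·lambda^2 + 159·lambda + 297.
Try lambda = -3: p(-3) = 0, so -3 is a root.
Dividing by (lambda + 3) leaves lambda^2 + 20·lambda + 99.
The quadratic factors as (lambda + 11)·(lambda + 9).
Eigenvalues: -11, -9, -3.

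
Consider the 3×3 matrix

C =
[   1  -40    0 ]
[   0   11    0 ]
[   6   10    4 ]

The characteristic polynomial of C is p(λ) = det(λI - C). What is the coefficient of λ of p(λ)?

p(λ) = λ^3 - 16λ^2 + 59λ - 44.
The coefficient of λ is 59.

59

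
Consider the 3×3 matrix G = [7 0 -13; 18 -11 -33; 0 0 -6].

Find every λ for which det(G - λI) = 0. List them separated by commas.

The characteristic polynomial is p(s) = det(sI - G).
Expanding along the first row, p(s) = s^3 + 10s^2 - 53s - 462.
Since p(7) = 0, s = 7 is a root.
Dividing by (s - 7) leaves s^2 + 17s + 66.
The quadratic factors as (s + 11)·(s + 6).
Eigenvalues: -11, -6, 7.

-11, -6, 7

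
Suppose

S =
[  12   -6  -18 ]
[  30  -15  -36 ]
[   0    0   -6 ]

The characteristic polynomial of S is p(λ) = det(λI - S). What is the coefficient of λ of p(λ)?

18

p(λ) = λ^3 + 9λ^2 + 18λ.
The coefficient of λ is 18.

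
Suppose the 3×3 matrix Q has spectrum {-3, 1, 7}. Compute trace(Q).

5

trace(Q) is the sum of the eigenvalues: (-3) + (1) + (7) = 5.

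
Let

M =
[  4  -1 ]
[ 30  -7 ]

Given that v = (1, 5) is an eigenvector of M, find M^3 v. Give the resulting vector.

First find the eigenvalue: Mv = (-1, -5) = -1·(1, 5), so λ = -1.
Then M^3 v = λ^3·v = (-1)^3·(1, 5) = -1·(1, 5) = (-1, -5).

(-1, -5)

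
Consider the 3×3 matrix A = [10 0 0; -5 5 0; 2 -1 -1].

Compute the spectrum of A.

A is lower triangular, so its eigenvalues are the diagonal entries.
Diagonal: 10, 5, -1.

-1, 5, 10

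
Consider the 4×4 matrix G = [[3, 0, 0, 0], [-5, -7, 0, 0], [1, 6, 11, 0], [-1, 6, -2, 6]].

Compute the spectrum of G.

-7, 3, 6, 11

G is lower triangular, so its eigenvalues are the diagonal entries.
Diagonal: 3, -7, 11, 6.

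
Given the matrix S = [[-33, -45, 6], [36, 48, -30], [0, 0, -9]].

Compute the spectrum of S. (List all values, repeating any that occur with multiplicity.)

Compute the characteristic polynomial p(μ) = det(μI - S).
Cofactor expansion gives p(μ) = μ^3 - 6μ^2 - 99μ + 324.
Since p(3) = 0, μ = 3 is a root.
Dividing by (μ - 3) leaves μ^2 - 3μ - 108.
The quadratic factors as (μ + 9)·(μ - 12).
Eigenvalues: -9, 3, 12.

-9, 3, 12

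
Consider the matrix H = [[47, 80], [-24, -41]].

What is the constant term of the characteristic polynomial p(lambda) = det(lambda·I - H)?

-7

p(0) = det(0·I − H) = det(−H) = (−1)^2·det(H).
det(H) = -7, so p(0) = -7.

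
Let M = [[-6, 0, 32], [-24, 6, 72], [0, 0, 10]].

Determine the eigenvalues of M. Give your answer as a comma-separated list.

The characteristic polynomial is p(λ) = det(λI - M).
Expanding the 3×3 determinant: p(λ) = λ^3 - 10λ^2 - 36λ + 360.
Try λ = 6: p(6) = 0, so 6 is a root.
Dividing by (λ - 6) leaves λ^2 - 4λ - 60.
The quadratic factors as (λ + 6)·(λ - 10).
Eigenvalues: -6, 6, 10.

-6, 6, 10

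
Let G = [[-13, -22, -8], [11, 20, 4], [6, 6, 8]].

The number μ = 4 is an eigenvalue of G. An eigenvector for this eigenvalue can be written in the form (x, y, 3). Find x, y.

We need (G - 4I)v = 0.
G - 4I = [[-17, -22, -8], [11, 16, 4], [6, 6, 4]].
Row 1: (-17)·x + (-22)·y + (-8)·3 = 0
Row 2: (11)·x + (16)·y + (4)·3 = 0
Row 3: (6)·x + (6)·y + (4)·3 = 0
Solving gives x = -4, y = 2.
Check: G·(-4, 2, 3) = (-16, 8, 12) = 4·(-4, 2, 3).

-4, 2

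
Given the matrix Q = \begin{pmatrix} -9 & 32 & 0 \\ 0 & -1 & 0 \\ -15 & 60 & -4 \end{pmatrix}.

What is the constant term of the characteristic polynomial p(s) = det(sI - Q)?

p(0) = det(0·I − Q) = det(−Q) = (−1)^3·det(Q).
det(Q) = -36, so p(0) = 36.

36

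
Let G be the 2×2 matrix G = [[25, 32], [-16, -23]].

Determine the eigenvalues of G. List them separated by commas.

-7, 9

det(G - μI) = (25 - μ)(-23 - μ) - (32)·(-16) = μ^2 - 2μ - 63.
This factors as (μ + 7)·(μ - 9) = 0.
Eigenvalues: -7, 9.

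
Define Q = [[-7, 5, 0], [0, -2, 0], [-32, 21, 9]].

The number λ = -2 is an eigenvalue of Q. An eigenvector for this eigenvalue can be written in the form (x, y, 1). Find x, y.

1, 1

We need (Q + 2I)v = 0.
Q + 2I = [[-5, 5, 0], [0, 0, 0], [-32, 21, 11]].
Row 1: (-5)·x + (5)·y + (0)·1 = 0
Row 2: (0)·x + (0)·y + (0)·1 = 0
Row 3: (-32)·x + (21)·y + (11)·1 = 0
Solving gives x = 1, y = 1.
Check: Q·(1, 1, 1) = (-2, -2, -2) = -2·(1, 1, 1).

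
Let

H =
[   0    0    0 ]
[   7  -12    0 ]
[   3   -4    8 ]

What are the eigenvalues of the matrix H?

H is lower triangular, so its eigenvalues are the diagonal entries.
Diagonal: 0, -12, 8.

-12, 0, 8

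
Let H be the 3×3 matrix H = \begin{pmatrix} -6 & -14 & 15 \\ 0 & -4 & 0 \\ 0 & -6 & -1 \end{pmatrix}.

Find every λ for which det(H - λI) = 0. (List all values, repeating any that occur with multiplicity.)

-6, -4, -1

The characteristic polynomial is p(lambda) = det(lambda·I - H).
Cofactor expansion gives p(lambda) = lambda^3 + 11·lambda^2 + 34·lambda + 24.
Try lambda = -1: p(-1) = 0, so -1 is a root.
Factor out (lambda + 1): p(lambda) = (lambda + 1)·(lambda^2 + 10·lambda + 24).
The quadratic factors as (lambda + 6)·(lambda + 4).
Eigenvalues: -6, -4, -1.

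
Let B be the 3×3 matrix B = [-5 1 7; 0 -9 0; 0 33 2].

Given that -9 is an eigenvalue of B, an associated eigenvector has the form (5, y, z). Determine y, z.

1, -3

We need (B + 9I)v = 0.
B + 9I = [[4, 1, 7], [0, 0, 0], [0, 33, 11]].
Row 1: (4)·5 + (1)·y + (7)·z = 0
Row 2: (0)·5 + (0)·y + (0)·z = 0
Row 3: (0)·5 + (33)·y + (11)·z = 0
Solving gives y = 1, z = -3.
Check: B·(5, 1, -3) = (-45, -9, 27) = -9·(5, 1, -3).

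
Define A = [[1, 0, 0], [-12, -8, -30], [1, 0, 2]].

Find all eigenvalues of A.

-8, 1, 2

Compute the characteristic polynomial p(μ) = det(μI - A).
Expanding along the first row, p(μ) = μ^3 + 5μ^2 - 22μ + 16.
Try μ = 1: p(1) = 0, so 1 is a root.
Dividing by (μ - 1) leaves μ^2 + 6μ - 16.
The quadratic factors as (μ + 8)·(μ - 2).
Eigenvalues: -8, 1, 2.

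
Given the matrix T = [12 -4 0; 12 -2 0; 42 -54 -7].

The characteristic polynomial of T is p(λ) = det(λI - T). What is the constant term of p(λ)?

p(λ) = λ^3 - 3λ^2 - 46λ + 168.
The constant term is 168.

168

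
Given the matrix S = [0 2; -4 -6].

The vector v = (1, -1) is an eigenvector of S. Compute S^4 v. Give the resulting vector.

First find the eigenvalue: Sv = (-2, 2) = -2·(1, -1), so λ = -2.
Then S^4 v = λ^4·v = (-2)^4·(1, -1) = 16·(1, -1) = (16, -16).

(16, -16)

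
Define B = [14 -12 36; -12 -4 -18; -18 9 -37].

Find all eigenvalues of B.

Compute the characteristic polynomial p(s) = det(sI - B).
Cofactor expansion gives p(s) = s^3 + 27s^2 + 240s + 700.
Since p(-7) = 0, s = -7 is a root.
Dividing by (s + 7) leaves s^2 + 20s + 100.
The quadratic factor is (s + 10)^2.
Eigenvalues: -10, -10, -7.

-10, -10, -7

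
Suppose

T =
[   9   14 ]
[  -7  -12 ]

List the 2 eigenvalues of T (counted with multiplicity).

-5, 2

det(T - λI) = (9 - λ)(-12 - λ) - (14)·(-7) = λ^2 + 3λ - 10.
This factors as (λ + 5)·(λ - 2) = 0.
Eigenvalues: -5, 2.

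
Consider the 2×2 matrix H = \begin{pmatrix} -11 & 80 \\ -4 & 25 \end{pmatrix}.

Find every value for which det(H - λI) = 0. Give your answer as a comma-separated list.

5, 9

det(H - rI) = (-11 - r)(25 - r) - (80)·(-4) = r^2 - 14r + 45.
This factors as (r - 5)·(r - 9) = 0.
Eigenvalues: 5, 9.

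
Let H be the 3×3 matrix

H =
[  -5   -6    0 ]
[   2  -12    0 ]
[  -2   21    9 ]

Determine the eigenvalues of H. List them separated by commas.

-9, -8, 9

Compute the characteristic polynomial p(λ) = det(λI - H).
Expanding along the first row, p(λ) = λ^3 + 8λ^2 - 81λ - 648.
Try λ = 9: p(9) = 0, so 9 is a root.
Dividing by (λ - 9) leaves λ^2 + 17λ + 72.
The quadratic factors as (λ + 9)·(λ + 8).
Eigenvalues: -9, -8, 9.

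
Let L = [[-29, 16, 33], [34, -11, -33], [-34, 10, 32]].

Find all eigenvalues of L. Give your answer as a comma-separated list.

-12, -1, 5

The characteristic polynomial is p(λ) = det(λI - L).
Expanding along the first row, p(λ) = λ^3 + 8λ^2 - 53λ - 60.
Rational-root test: λ = -12 gives p(-12) = 0.
Dividing by (λ + 12) leaves λ^2 - 4λ - 5.
The quadratic factors as (λ + 1)·(λ - 5).
Eigenvalues: -12, -1, 5.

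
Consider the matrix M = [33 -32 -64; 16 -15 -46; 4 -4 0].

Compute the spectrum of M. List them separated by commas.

1, 8, 9

The characteristic polynomial is p(lambda) = det(lambda·I - M).
Cofactor expansion gives p(lambda) = lambda^3 - 18·lambda^2 + 89·lambda - 72.
Try lambda = 9: p(9) = 0, so 9 is a root.
Dividing by (lambda - 9) leaves lambda^2 - 9·lambda + 8.
The quadratic factors as (lambda - 1)·(lambda - 8).
Eigenvalues: 1, 8, 9.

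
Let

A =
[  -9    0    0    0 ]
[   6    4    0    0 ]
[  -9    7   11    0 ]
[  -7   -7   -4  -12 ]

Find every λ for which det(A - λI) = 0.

A is lower triangular, so its eigenvalues are the diagonal entries.
Diagonal: -9, 4, 11, -12.

-12, -9, 4, 11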